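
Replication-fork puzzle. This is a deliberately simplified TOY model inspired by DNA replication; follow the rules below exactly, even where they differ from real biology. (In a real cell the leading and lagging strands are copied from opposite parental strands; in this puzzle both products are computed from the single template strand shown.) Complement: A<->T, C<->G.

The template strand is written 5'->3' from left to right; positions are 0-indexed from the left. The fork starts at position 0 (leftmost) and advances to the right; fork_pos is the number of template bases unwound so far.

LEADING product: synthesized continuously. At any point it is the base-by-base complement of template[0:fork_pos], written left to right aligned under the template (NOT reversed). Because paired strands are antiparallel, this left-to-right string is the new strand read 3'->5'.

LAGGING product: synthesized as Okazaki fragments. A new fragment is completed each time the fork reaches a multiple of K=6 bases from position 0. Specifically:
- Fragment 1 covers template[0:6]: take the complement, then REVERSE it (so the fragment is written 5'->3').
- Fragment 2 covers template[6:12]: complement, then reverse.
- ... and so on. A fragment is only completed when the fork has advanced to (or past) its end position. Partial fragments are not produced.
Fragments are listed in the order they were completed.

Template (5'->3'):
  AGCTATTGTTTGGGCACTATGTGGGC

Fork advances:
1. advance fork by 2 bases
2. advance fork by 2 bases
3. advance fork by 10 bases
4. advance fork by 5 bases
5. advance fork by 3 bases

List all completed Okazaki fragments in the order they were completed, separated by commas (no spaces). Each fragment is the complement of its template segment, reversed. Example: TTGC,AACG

Answer: ATAGCT,CAAACA,AGTGCC

Derivation:
Step 1: advance 2 -> fork_pos = 0 + 2 = 2. Next multiple of 6 is 6 (not reached); still 0 fragment(s).
Step 2: advance 2 -> fork_pos = 2 + 2 = 4. Next multiple of 6 is 6 (not reached); still 0 fragment(s).
Step 3: advance 10 -> fork_pos = 4 + 10 = 14. Reached multiple(s) of 6: 6, 12 -> fragments 1-2 completed (2 total).
Step 4: advance 5 -> fork_pos = 14 + 5 = 19. Reached multiple(s) of 6: 18 -> fragment 3 completed (3 total).
Step 5: advance 3 -> fork_pos = 19 + 3 = 22. Next multiple of 6 is 24 (not reached); still 3 fragment(s).
Final fork_pos = 22, so 3 fragment(s) are complete. Build each: template segment -> complement -> reverse.
Fragment 1: template[0:6] = AGCTAT -> complement TCGATA -> reversed ATAGCT
Fragment 2: template[6:12] = TGTTTG -> complement ACAAAC -> reversed CAAACA
Fragment 3: template[12:18] = GGCACT -> complement CCGTGA -> reversed AGTGCC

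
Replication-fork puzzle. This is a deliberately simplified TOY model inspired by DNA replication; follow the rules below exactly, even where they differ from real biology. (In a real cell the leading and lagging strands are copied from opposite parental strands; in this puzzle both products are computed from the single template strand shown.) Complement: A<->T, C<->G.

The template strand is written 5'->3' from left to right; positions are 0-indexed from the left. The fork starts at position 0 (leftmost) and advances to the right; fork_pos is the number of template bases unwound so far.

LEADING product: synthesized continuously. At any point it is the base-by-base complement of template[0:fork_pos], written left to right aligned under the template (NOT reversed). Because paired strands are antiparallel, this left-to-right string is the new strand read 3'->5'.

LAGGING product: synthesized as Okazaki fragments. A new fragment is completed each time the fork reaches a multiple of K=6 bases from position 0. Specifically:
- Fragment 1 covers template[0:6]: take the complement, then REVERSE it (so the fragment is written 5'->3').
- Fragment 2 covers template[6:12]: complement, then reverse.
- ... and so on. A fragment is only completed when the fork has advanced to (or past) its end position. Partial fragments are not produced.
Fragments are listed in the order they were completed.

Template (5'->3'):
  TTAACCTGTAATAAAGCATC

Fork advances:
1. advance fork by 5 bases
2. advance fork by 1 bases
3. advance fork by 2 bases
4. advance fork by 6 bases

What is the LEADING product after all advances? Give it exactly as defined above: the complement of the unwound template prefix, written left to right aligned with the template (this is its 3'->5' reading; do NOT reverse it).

Step 1: advance 5 -> fork_pos = 0 + 5 = 5.
Step 2: advance 1 -> fork_pos = 5 + 1 = 6.
Step 3: advance 2 -> fork_pos = 6 + 2 = 8.
Step 4: advance 6 -> fork_pos = 8 + 6 = 14.
Unwound prefix: template[0:14] = TTAACCTGTAATAA
Complement it base by base (A<->T, C<->G), keeping left-to-right order:
  [0:5] TTAAC -> AATTG
  [5:10] CTGTA -> GACAT
  [10:14] ATAA -> TATT
Concatenate: AATTGGACATTATT (length 14; written aligned with the template, i.e. 3'->5').

Answer: AATTGGACATTATT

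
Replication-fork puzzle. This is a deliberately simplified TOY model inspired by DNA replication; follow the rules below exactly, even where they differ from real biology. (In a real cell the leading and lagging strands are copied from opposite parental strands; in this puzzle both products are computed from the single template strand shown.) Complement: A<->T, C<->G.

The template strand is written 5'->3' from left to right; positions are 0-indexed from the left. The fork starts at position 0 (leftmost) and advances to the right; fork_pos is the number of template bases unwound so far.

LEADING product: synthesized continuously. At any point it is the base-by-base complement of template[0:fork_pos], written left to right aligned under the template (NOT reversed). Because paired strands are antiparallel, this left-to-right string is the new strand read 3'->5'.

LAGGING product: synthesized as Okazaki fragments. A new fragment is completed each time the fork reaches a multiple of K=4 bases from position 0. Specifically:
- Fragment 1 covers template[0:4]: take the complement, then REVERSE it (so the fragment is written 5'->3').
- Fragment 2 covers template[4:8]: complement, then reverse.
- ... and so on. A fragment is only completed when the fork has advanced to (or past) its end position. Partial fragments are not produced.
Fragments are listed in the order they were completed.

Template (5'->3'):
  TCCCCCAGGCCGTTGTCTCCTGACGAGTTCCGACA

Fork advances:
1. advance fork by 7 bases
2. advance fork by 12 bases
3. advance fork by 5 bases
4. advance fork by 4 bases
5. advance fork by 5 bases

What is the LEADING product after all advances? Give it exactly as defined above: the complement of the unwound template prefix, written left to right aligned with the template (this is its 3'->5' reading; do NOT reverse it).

Step 1: advance 7 -> fork_pos = 0 + 7 = 7.
Step 2: advance 12 -> fork_pos = 7 + 12 = 19.
Step 3: advance 5 -> fork_pos = 19 + 5 = 24.
Step 4: advance 4 -> fork_pos = 24 + 4 = 28.
Step 5: advance 5 -> fork_pos = 28 + 5 = 33.
Unwound prefix: template[0:33] = TCCCCCAGGCCGTTGTCTCCTGACGAGTTCCGA
Complement it base by base (A<->T, C<->G), keeping left-to-right order:
  [0:5] TCCCC -> AGGGG
  [5:10] CAGGC -> GTCCG
  [10:15] CGTTG -> GCAAC
  [15:20] TCTCC -> AGAGG
  [20:25] TGACG -> ACTGC
  [25:30] AGTTC -> TCAAG
  [30:33] CGA -> GCT
Concatenate: AGGGGGTCCGGCAACAGAGGACTGCTCAAGGCT (length 33; written aligned with the template, i.e. 3'->5').

Answer: AGGGGGTCCGGCAACAGAGGACTGCTCAAGGCT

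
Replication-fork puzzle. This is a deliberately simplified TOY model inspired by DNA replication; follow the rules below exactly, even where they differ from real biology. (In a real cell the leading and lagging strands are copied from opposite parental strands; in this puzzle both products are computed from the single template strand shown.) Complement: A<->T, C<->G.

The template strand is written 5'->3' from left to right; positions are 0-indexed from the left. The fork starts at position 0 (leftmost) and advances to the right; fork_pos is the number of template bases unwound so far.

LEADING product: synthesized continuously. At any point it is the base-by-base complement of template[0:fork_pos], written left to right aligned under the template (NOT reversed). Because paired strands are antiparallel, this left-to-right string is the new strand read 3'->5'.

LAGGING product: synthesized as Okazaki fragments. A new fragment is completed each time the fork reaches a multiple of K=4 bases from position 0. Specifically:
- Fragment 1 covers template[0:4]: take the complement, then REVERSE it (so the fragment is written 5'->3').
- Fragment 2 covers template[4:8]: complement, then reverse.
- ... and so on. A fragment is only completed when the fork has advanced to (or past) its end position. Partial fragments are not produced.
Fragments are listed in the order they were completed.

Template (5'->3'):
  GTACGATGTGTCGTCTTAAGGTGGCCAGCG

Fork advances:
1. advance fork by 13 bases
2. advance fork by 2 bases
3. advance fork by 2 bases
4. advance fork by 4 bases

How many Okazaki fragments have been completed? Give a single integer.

Answer: 5

Derivation:
Step 1: advance 13 -> fork_pos = 0 + 13 = 13. Reached multiple(s) of 4: 4, 8, 12 -> fragments 1-3 completed (3 total).
Step 2: advance 2 -> fork_pos = 13 + 2 = 15. Next multiple of 4 is 16 (not reached); still 3 fragment(s).
Step 3: advance 2 -> fork_pos = 15 + 2 = 17. Reached multiple(s) of 4: 16 -> fragment 4 completed (4 total).
Step 4: advance 4 -> fork_pos = 17 + 4 = 21. Reached multiple(s) of 4: 20 -> fragment 5 completed (5 total).
Check: final fork_pos = 21; the multiples of 4 that are <= 21 are 4..20 -> 21 // 4 = 5 completed fragment(s).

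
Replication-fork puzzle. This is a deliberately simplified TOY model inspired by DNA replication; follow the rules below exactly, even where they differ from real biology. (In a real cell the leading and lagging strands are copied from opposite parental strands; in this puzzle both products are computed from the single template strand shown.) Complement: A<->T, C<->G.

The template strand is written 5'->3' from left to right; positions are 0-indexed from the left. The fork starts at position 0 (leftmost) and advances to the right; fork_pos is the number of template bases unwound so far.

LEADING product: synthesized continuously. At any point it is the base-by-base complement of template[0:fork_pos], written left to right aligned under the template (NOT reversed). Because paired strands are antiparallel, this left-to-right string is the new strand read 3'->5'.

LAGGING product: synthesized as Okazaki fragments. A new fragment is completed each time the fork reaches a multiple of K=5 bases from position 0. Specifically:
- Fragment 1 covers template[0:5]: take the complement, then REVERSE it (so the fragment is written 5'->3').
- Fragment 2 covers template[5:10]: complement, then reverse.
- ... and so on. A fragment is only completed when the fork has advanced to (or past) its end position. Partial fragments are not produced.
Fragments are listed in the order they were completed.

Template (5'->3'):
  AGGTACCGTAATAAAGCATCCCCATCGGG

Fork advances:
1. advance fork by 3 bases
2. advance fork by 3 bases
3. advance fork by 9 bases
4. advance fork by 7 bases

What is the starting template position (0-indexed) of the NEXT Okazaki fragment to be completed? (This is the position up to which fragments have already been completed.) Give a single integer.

Answer: 20

Derivation:
Step 1: advance 3 -> fork_pos = 0 + 3 = 3. Next multiple of 5 is 5 (not reached); still 0 fragment(s).
Step 2: advance 3 -> fork_pos = 3 + 3 = 6. Reached multiple(s) of 5: 5 -> fragment 1 completed (1 total).
Step 3: advance 9 -> fork_pos = 6 + 9 = 15. Reached multiple(s) of 5: 10, 15 -> fragments 2-3 completed (3 total).
Step 4: advance 7 -> fork_pos = 15 + 7 = 22. Reached multiple(s) of 5: 20 -> fragment 4 completed (4 total).
4 fragment(s) completed, covering template[0:20] (4 x 5 = 20). The next fragment, fragment 5, covers template[20:25], so it starts at position 20.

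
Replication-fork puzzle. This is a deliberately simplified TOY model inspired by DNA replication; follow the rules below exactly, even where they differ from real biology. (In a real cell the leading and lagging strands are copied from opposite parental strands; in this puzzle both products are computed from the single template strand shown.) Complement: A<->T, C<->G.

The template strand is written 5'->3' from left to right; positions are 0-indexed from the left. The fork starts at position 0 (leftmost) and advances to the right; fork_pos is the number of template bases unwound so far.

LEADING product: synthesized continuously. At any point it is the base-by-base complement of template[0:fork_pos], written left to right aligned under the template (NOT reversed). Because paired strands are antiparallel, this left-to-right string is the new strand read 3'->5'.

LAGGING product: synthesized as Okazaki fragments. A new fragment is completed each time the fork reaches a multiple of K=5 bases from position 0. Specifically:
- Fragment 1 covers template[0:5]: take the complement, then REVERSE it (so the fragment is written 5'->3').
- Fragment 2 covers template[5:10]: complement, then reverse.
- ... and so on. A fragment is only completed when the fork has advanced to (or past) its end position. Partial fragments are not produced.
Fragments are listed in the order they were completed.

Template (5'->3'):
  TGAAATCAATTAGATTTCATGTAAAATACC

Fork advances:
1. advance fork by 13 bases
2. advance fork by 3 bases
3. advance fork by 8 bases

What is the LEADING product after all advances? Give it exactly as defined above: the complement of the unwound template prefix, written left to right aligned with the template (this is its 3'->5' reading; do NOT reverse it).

Step 1: advance 13 -> fork_pos = 0 + 13 = 13.
Step 2: advance 3 -> fork_pos = 13 + 3 = 16.
Step 3: advance 8 -> fork_pos = 16 + 8 = 24.
Unwound prefix: template[0:24] = TGAAATCAATTAGATTTCATGTAA
Complement it base by base (A<->T, C<->G), keeping left-to-right order:
  [0:5] TGAAA -> ACTTT
  [5:10] TCAAT -> AGTTA
  [10:15] TAGAT -> ATCTA
  [15:20] TTCAT -> AAGTA
  [20:24] GTAA -> CATT
Concatenate: ACTTTAGTTAATCTAAAGTACATT (length 24; written aligned with the template, i.e. 3'->5').

Answer: ACTTTAGTTAATCTAAAGTACATT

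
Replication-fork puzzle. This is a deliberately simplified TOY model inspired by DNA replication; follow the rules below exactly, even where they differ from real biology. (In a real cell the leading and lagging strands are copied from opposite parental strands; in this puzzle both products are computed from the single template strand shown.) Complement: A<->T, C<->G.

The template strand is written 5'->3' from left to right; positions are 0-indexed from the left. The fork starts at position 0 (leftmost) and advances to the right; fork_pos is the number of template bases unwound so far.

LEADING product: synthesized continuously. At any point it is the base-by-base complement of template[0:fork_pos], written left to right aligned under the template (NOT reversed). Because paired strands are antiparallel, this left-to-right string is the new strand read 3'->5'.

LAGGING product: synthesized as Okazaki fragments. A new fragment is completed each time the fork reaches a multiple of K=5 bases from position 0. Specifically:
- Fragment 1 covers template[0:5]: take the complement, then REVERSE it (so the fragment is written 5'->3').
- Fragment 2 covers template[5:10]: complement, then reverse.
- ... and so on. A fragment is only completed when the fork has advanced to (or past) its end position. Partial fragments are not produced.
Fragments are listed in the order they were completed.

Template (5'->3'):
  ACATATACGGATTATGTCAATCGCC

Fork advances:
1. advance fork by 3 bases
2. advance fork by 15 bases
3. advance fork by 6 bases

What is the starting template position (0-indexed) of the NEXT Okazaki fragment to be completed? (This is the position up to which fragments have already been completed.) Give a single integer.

Step 1: advance 3 -> fork_pos = 0 + 3 = 3. Next multiple of 5 is 5 (not reached); still 0 fragment(s).
Step 2: advance 15 -> fork_pos = 3 + 15 = 18. Reached multiple(s) of 5: 5, 10, 15 -> fragments 1-3 completed (3 total).
Step 3: advance 6 -> fork_pos = 18 + 6 = 24. Reached multiple(s) of 5: 20 -> fragment 4 completed (4 total).
4 fragment(s) completed, covering template[0:20] (4 x 5 = 20). The next fragment, fragment 5, covers template[20:25], so it starts at position 20.

Answer: 20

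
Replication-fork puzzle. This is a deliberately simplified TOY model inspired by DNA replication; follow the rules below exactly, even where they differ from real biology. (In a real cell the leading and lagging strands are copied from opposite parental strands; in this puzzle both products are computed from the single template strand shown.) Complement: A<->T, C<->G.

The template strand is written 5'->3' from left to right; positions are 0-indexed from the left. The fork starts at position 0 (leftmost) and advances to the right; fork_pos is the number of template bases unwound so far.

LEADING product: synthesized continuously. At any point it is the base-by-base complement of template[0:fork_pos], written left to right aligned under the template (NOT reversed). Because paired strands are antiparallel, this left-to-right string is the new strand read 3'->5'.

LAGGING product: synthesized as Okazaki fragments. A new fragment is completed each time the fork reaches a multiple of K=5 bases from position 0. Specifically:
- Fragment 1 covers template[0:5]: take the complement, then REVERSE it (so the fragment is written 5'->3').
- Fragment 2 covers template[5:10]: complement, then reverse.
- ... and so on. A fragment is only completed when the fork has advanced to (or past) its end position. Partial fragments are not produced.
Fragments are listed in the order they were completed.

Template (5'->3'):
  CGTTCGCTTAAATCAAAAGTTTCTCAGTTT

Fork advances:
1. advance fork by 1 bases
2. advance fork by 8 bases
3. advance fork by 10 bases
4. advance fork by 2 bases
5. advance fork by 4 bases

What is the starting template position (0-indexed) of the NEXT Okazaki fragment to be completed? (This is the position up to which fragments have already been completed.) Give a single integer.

Step 1: advance 1 -> fork_pos = 0 + 1 = 1. Next multiple of 5 is 5 (not reached); still 0 fragment(s).
Step 2: advance 8 -> fork_pos = 1 + 8 = 9. Reached multiple(s) of 5: 5 -> fragment 1 completed (1 total).
Step 3: advance 10 -> fork_pos = 9 + 10 = 19. Reached multiple(s) of 5: 10, 15 -> fragments 2-3 completed (3 total).
Step 4: advance 2 -> fork_pos = 19 + 2 = 21. Reached multiple(s) of 5: 20 -> fragment 4 completed (4 total).
Step 5: advance 4 -> fork_pos = 21 + 4 = 25. Reached multiple(s) of 5: 25 -> fragment 5 completed (5 total).
5 fragment(s) completed, covering template[0:25] (5 x 5 = 25). The next fragment, fragment 6, covers template[25:30], so it starts at position 25.

Answer: 25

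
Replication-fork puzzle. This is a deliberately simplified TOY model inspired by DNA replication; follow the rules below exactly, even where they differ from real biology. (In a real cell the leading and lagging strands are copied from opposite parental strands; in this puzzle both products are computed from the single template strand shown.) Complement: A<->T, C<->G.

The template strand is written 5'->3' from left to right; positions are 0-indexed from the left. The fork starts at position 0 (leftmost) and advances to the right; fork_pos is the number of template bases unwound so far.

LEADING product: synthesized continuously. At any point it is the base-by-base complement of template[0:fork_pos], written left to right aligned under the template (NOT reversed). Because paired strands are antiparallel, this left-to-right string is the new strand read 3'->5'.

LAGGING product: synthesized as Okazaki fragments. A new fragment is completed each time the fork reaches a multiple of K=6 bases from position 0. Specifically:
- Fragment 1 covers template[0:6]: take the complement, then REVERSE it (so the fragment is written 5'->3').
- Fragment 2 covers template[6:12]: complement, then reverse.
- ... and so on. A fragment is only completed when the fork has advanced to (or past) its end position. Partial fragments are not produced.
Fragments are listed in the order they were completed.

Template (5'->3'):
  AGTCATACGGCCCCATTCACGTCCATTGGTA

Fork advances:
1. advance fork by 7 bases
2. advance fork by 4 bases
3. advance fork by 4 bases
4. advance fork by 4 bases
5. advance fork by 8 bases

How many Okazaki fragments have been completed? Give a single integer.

Step 1: advance 7 -> fork_pos = 0 + 7 = 7. Reached multiple(s) of 6: 6 -> fragment 1 completed (1 total).
Step 2: advance 4 -> fork_pos = 7 + 4 = 11. Next multiple of 6 is 12 (not reached); still 1 fragment(s).
Step 3: advance 4 -> fork_pos = 11 + 4 = 15. Reached multiple(s) of 6: 12 -> fragment 2 completed (2 total).
Step 4: advance 4 -> fork_pos = 15 + 4 = 19. Reached multiple(s) of 6: 18 -> fragment 3 completed (3 total).
Step 5: advance 8 -> fork_pos = 19 + 8 = 27. Reached multiple(s) of 6: 24 -> fragment 4 completed (4 total).
Check: final fork_pos = 27; the multiples of 6 that are <= 27 are 6..24 -> 27 // 6 = 4 completed fragment(s).

Answer: 4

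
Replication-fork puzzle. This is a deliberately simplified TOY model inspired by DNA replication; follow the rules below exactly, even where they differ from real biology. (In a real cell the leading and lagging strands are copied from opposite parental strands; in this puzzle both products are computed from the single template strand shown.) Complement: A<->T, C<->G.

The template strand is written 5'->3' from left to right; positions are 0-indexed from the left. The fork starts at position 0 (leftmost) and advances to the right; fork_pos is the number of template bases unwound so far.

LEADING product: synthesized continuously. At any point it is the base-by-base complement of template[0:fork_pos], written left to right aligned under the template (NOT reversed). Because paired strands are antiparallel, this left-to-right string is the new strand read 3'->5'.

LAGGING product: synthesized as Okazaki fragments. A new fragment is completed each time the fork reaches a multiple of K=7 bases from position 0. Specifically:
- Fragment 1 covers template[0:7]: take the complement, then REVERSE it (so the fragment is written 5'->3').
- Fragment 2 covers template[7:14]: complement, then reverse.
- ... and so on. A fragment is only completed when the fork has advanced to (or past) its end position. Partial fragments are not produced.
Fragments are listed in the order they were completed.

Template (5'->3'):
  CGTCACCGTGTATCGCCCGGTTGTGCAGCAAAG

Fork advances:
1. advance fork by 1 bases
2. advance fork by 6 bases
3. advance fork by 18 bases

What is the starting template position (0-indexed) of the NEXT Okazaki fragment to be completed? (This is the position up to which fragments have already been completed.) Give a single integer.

Answer: 21

Derivation:
Step 1: advance 1 -> fork_pos = 0 + 1 = 1. Next multiple of 7 is 7 (not reached); still 0 fragment(s).
Step 2: advance 6 -> fork_pos = 1 + 6 = 7. Reached multiple(s) of 7: 7 -> fragment 1 completed (1 total).
Step 3: advance 18 -> fork_pos = 7 + 18 = 25. Reached multiple(s) of 7: 14, 21 -> fragments 2-3 completed (3 total).
3 fragment(s) completed, covering template[0:21] (3 x 7 = 21). The next fragment, fragment 4, covers template[21:28], so it starts at position 21.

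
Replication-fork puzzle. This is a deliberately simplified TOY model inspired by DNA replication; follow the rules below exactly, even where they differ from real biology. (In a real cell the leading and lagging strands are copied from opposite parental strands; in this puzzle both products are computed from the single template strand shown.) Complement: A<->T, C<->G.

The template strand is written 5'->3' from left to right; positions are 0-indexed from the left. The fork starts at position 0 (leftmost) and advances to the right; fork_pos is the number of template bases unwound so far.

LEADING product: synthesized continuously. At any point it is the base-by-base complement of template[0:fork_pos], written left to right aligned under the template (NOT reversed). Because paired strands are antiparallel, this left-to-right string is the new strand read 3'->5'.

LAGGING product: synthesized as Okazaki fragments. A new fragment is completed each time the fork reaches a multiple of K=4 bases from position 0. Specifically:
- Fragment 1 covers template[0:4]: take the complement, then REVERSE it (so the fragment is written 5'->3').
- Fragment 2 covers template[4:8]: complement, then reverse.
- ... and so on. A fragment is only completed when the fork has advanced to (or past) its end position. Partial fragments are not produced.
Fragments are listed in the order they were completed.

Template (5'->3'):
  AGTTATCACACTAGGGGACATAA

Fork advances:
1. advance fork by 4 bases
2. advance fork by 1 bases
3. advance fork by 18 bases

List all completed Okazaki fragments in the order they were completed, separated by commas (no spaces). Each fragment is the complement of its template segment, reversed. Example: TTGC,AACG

Step 1: advance 4 -> fork_pos = 0 + 4 = 4. Reached multiple(s) of 4: 4 -> fragment 1 completed (1 total).
Step 2: advance 1 -> fork_pos = 4 + 1 = 5. Next multiple of 4 is 8 (not reached); still 1 fragment(s).
Step 3: advance 18 -> fork_pos = 5 + 18 = 23. Reached multiple(s) of 4: 8, 12, 16, 20 -> fragments 2-5 completed (5 total).
Final fork_pos = 23, so 5 fragment(s) are complete. Build each: template segment -> complement -> reverse.
Fragment 1: template[0:4] = AGTT -> complement TCAA -> reversed AACT
Fragment 2: template[4:8] = ATCA -> complement TAGT -> reversed TGAT
Fragment 3: template[8:12] = CACT -> complement GTGA -> reversed AGTG
Fragment 4: template[12:16] = AGGG -> complement TCCC -> reversed CCCT
Fragment 5: template[16:20] = GACA -> complement CTGT -> reversed TGTC

Answer: AACT,TGAT,AGTG,CCCT,TGTC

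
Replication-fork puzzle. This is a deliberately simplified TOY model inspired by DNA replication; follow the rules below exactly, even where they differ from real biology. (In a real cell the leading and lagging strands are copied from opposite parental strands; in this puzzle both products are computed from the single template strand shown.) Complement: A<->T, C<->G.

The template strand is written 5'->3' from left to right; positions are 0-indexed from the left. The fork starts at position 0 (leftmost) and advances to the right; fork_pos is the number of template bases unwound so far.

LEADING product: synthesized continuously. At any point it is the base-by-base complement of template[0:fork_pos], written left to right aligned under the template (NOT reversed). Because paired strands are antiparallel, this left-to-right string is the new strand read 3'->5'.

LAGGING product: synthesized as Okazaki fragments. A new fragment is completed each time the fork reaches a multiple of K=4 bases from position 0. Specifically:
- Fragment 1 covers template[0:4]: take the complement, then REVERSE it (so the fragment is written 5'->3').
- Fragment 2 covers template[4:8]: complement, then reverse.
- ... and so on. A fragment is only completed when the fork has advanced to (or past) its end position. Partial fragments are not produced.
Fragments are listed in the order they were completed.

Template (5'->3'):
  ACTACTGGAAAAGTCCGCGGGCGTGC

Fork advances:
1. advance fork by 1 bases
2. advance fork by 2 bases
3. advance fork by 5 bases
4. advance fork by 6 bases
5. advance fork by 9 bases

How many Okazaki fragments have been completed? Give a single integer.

Answer: 5

Derivation:
Step 1: advance 1 -> fork_pos = 0 + 1 = 1. Next multiple of 4 is 4 (not reached); still 0 fragment(s).
Step 2: advance 2 -> fork_pos = 1 + 2 = 3. Next multiple of 4 is 4 (not reached); still 0 fragment(s).
Step 3: advance 5 -> fork_pos = 3 + 5 = 8. Reached multiple(s) of 4: 4, 8 -> fragments 1-2 completed (2 total).
Step 4: advance 6 -> fork_pos = 8 + 6 = 14. Reached multiple(s) of 4: 12 -> fragment 3 completed (3 total).
Step 5: advance 9 -> fork_pos = 14 + 9 = 23. Reached multiple(s) of 4: 16, 20 -> fragments 4-5 completed (5 total).
Check: final fork_pos = 23; the multiples of 4 that are <= 23 are 4..20 -> 23 // 4 = 5 completed fragment(s).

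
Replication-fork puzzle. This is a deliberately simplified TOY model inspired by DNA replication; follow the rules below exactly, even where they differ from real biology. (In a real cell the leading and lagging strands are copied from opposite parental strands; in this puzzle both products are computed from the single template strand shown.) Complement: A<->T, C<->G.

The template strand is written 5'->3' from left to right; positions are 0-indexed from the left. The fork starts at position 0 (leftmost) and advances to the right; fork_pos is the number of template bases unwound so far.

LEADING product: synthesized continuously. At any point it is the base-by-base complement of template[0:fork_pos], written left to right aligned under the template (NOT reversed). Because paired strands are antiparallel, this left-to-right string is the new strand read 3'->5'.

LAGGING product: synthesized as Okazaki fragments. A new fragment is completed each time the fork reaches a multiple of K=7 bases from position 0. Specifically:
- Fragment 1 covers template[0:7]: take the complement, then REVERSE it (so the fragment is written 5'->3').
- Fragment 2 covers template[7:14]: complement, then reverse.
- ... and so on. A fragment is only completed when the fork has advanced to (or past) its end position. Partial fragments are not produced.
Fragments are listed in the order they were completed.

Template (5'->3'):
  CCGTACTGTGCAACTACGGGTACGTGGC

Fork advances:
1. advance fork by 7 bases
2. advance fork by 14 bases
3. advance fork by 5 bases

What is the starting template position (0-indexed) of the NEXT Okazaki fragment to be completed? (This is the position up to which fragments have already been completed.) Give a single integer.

Step 1: advance 7 -> fork_pos = 0 + 7 = 7. Reached multiple(s) of 7: 7 -> fragment 1 completed (1 total).
Step 2: advance 14 -> fork_pos = 7 + 14 = 21. Reached multiple(s) of 7: 14, 21 -> fragments 2-3 completed (3 total).
Step 3: advance 5 -> fork_pos = 21 + 5 = 26. Next multiple of 7 is 28 (not reached); still 3 fragment(s).
3 fragment(s) completed, covering template[0:21] (3 x 7 = 21). The next fragment, fragment 4, covers template[21:28], so it starts at position 21.

Answer: 21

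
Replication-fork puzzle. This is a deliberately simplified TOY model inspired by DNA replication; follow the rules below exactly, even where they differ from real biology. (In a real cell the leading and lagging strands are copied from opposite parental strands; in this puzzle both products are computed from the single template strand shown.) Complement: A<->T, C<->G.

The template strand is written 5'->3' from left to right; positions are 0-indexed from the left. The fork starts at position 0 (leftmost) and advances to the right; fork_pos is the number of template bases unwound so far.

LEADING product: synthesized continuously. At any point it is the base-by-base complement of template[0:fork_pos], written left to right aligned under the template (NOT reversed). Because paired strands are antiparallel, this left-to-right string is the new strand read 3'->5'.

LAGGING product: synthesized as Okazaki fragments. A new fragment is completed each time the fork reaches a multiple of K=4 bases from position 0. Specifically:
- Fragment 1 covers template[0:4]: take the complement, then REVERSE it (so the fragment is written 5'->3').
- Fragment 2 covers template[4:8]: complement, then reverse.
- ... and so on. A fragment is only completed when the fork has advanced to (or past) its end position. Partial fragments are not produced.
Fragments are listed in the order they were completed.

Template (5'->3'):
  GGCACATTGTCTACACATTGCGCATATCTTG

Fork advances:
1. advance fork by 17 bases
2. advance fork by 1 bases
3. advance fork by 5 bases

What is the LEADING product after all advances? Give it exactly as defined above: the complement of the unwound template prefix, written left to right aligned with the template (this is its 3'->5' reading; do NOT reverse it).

Step 1: advance 17 -> fork_pos = 0 + 17 = 17.
Step 2: advance 1 -> fork_pos = 17 + 1 = 18.
Step 3: advance 5 -> fork_pos = 18 + 5 = 23.
Unwound prefix: template[0:23] = GGCACATTGTCTACACATTGCGC
Complement it base by base (A<->T, C<->G), keeping left-to-right order:
  [0:5] GGCAC -> CCGTG
  [5:10] ATTGT -> TAACA
  [10:15] CTACA -> GATGT
  [15:20] CATTG -> GTAAC
  [20:23] CGC -> GCG
Concatenate: CCGTGTAACAGATGTGTAACGCG (length 23; written aligned with the template, i.e. 3'->5').

Answer: CCGTGTAACAGATGTGTAACGCG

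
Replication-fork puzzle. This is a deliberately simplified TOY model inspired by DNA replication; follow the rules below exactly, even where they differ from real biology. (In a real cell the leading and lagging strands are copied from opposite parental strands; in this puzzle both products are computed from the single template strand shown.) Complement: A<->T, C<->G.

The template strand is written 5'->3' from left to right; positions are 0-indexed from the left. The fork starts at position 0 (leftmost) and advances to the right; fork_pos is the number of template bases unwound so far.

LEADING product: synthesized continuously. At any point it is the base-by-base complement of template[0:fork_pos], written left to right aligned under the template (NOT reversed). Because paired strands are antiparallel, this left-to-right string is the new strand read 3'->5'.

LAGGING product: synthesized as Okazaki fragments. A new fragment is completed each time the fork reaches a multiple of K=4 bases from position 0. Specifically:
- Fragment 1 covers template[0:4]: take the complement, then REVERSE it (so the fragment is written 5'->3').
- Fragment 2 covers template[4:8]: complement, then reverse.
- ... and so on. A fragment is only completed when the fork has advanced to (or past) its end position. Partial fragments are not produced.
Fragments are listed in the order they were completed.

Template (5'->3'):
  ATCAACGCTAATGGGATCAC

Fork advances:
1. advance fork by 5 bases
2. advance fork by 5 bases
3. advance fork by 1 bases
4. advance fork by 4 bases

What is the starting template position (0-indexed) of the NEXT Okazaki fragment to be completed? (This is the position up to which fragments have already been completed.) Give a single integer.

Answer: 12

Derivation:
Step 1: advance 5 -> fork_pos = 0 + 5 = 5. Reached multiple(s) of 4: 4 -> fragment 1 completed (1 total).
Step 2: advance 5 -> fork_pos = 5 + 5 = 10. Reached multiple(s) of 4: 8 -> fragment 2 completed (2 total).
Step 3: advance 1 -> fork_pos = 10 + 1 = 11. Next multiple of 4 is 12 (not reached); still 2 fragment(s).
Step 4: advance 4 -> fork_pos = 11 + 4 = 15. Reached multiple(s) of 4: 12 -> fragment 3 completed (3 total).
3 fragment(s) completed, covering template[0:12] (3 x 4 = 12). The next fragment, fragment 4, covers template[12:16], so it starts at position 12.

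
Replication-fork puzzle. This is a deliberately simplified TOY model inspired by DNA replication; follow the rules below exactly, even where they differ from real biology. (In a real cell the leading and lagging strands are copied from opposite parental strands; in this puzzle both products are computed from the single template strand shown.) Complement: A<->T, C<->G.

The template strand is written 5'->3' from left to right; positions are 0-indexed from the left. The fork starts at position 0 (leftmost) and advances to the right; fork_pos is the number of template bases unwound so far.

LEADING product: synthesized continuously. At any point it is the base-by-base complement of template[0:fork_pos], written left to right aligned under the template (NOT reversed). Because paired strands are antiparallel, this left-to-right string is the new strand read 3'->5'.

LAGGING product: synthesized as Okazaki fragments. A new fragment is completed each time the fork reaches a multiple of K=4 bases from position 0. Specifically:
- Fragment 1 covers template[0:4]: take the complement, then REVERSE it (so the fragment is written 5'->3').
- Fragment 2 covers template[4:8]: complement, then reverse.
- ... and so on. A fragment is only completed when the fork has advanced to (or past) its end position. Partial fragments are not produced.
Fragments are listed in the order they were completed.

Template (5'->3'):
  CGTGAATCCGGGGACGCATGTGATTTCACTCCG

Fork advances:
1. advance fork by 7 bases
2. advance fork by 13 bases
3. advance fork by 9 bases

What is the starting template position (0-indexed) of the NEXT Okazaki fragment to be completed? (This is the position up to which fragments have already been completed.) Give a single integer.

Step 1: advance 7 -> fork_pos = 0 + 7 = 7. Reached multiple(s) of 4: 4 -> fragment 1 completed (1 total).
Step 2: advance 13 -> fork_pos = 7 + 13 = 20. Reached multiple(s) of 4: 8, 12, 16, 20 -> fragments 2-5 completed (5 total).
Step 3: advance 9 -> fork_pos = 20 + 9 = 29. Reached multiple(s) of 4: 24, 28 -> fragments 6-7 completed (7 total).
7 fragment(s) completed, covering template[0:28] (7 x 4 = 28). The next fragment, fragment 8, covers template[28:32], so it starts at position 28.

Answer: 28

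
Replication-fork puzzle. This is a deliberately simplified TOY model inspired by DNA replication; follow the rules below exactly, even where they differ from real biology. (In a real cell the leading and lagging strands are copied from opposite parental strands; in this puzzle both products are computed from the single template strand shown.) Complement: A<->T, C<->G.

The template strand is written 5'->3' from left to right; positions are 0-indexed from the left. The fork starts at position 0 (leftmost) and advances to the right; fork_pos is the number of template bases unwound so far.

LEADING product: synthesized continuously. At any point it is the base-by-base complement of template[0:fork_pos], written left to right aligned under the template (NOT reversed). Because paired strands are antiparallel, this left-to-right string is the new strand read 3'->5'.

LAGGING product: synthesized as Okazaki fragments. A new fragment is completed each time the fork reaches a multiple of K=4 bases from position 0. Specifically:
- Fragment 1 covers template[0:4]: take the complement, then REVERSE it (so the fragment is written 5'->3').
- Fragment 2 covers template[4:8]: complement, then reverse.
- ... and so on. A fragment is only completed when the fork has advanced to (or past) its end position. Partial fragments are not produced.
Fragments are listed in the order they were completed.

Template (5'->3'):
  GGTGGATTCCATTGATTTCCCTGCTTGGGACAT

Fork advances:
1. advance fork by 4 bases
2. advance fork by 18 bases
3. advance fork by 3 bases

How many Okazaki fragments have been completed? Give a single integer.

Answer: 6

Derivation:
Step 1: advance 4 -> fork_pos = 0 + 4 = 4. Reached multiple(s) of 4: 4 -> fragment 1 completed (1 total).
Step 2: advance 18 -> fork_pos = 4 + 18 = 22. Reached multiple(s) of 4: 8, 12, 16, 20 -> fragments 2-5 completed (5 total).
Step 3: advance 3 -> fork_pos = 22 + 3 = 25. Reached multiple(s) of 4: 24 -> fragment 6 completed (6 total).
Check: final fork_pos = 25; the multiples of 4 that are <= 25 are 4..24 -> 25 // 4 = 6 completed fragment(s).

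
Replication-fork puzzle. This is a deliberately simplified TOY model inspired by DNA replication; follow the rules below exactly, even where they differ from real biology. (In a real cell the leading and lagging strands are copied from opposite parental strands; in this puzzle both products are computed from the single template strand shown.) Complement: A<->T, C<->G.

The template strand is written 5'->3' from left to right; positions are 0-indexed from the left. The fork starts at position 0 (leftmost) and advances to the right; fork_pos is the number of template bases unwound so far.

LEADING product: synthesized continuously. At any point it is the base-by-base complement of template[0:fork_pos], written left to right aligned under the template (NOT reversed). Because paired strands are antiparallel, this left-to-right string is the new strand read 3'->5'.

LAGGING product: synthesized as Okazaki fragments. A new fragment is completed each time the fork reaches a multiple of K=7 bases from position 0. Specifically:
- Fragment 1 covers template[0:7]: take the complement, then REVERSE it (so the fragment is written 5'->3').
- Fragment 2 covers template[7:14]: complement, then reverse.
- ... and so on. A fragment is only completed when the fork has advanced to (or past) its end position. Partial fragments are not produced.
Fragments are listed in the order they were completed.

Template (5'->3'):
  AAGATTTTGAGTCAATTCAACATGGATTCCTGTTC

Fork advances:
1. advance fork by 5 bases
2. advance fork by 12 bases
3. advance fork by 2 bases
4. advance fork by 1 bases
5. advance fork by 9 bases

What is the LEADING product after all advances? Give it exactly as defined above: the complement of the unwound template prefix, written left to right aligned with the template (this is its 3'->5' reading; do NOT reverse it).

Answer: TTCTAAAACTCAGTTAAGTTGTACCTAAG

Derivation:
Step 1: advance 5 -> fork_pos = 0 + 5 = 5.
Step 2: advance 12 -> fork_pos = 5 + 12 = 17.
Step 3: advance 2 -> fork_pos = 17 + 2 = 19.
Step 4: advance 1 -> fork_pos = 19 + 1 = 20.
Step 5: advance 9 -> fork_pos = 20 + 9 = 29.
Unwound prefix: template[0:29] = AAGATTTTGAGTCAATTCAACATGGATTC
Complement it base by base (A<->T, C<->G), keeping left-to-right order:
  [0:5] AAGAT -> TTCTA
  [5:10] TTTGA -> AAACT
  [10:15] GTCAA -> CAGTT
  [15:20] TTCAA -> AAGTT
  [20:25] CATGG -> GTACC
  [25:29] ATTC -> TAAG
Concatenate: TTCTAAAACTCAGTTAAGTTGTACCTAAG (length 29; written aligned with the template, i.e. 3'->5').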